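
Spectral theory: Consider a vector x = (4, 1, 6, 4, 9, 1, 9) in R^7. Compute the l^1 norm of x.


The l^1 norm equals the sum of absolute values of all components.
||x||_1 = 4 + 1 + 6 + 4 + 9 + 1 + 9
= 34

34.0000


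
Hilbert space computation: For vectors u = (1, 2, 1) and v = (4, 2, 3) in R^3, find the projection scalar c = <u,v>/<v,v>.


Computing <u,v> = 1*4 + 2*2 + 1*3 = 11
Computing <v,v> = 4^2 + 2^2 + 3^2 = 29
Projection coefficient = 11/29 = 0.3793

0.3793


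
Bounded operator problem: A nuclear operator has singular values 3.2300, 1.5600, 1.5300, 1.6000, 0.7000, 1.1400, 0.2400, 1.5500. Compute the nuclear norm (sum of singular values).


The nuclear norm is the sum of all singular values.
||T||_1 = 3.2300 + 1.5600 + 1.5300 + 1.6000 + 0.7000 + 1.1400 + 0.2400 + 1.5500
= 11.5500

11.5500


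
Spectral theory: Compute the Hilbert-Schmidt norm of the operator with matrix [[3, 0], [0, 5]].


The Hilbert-Schmidt norm is sqrt(sum of squares of all entries).
Sum of squares = 3^2 + 0^2 + 0^2 + 5^2
= 9 + 0 + 0 + 25 = 34
||T||_HS = sqrt(34) = 5.8310

5.8310


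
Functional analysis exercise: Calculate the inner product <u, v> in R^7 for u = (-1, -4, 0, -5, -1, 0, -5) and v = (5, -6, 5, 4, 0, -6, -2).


Computing the standard inner product <u, v> = sum u_i * v_i
= -1*5 + -4*-6 + 0*5 + -5*4 + -1*0 + 0*-6 + -5*-2
= -5 + 24 + 0 + -20 + 0 + 0 + 10
= 9

9


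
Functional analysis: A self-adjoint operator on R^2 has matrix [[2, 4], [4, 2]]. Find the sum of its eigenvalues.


For a self-adjoint (symmetric) matrix, the eigenvalues are real.
The sum of eigenvalues equals the trace of the matrix.
trace = 2 + 2 = 4

4


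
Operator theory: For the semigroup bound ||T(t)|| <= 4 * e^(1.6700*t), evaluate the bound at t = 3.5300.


||T(3.5300)|| <= 4 * exp(1.6700 * 3.5300)
= 4 * exp(5.8951)
= 4 * 363.2532
= 1453.0126

1453.0126


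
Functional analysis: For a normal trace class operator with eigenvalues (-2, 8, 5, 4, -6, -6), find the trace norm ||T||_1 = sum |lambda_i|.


For a normal operator, singular values equal |eigenvalues|.
Trace norm = sum |lambda_i| = 2 + 8 + 5 + 4 + 6 + 6
= 31

31


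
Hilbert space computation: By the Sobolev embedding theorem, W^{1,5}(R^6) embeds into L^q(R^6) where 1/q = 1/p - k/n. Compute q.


Using the Sobolev embedding formula: 1/q = 1/p - k/n
1/q = 1/5 - 1/6 = 1/30
q = 1/(1/30) = 30

30.0000


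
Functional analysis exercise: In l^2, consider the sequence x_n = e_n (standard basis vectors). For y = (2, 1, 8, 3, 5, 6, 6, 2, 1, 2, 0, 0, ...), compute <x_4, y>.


x_4 = e_4 is the standard basis vector with 1 in position 4.
<x_4, y> = y_4 = 3
As n -> infinity, <x_n, y> -> 0, confirming weak convergence of (x_n) to 0.

3


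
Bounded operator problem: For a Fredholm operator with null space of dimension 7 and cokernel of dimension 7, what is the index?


The Fredholm index is defined as ind(T) = dim(ker T) - dim(coker T)
= 7 - 7
= 0

0


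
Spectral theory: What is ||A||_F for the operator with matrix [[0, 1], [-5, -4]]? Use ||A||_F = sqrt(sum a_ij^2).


||A||_F^2 = sum a_ij^2
= 0^2 + 1^2 + (-5)^2 + (-4)^2
= 0 + 1 + 25 + 16 = 42
||A||_F = sqrt(42) = 6.4807

6.4807


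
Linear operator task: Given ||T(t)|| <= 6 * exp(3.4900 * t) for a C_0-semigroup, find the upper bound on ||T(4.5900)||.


||T(4.5900)|| <= 6 * exp(3.4900 * 4.5900)
= 6 * exp(16.0191)
= 6 * 9.0575e+06
= 5.4345e+07

5.4345e+07


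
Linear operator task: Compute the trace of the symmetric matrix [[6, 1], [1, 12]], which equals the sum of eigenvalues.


For a self-adjoint (symmetric) matrix, the eigenvalues are real.
The sum of eigenvalues equals the trace of the matrix.
trace = 6 + 12 = 18

18


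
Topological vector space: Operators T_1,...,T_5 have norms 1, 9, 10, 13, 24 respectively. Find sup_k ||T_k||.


By the Uniform Boundedness Principle, the supremum of norms is finite.
sup_k ||T_k|| = max(1, 9, 10, 13, 24) = 24

24


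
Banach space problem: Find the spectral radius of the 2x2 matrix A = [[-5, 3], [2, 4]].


For a 2x2 matrix, eigenvalues satisfy lambda^2 - (trace)*lambda + det = 0
trace = -5 + 4 = -1
det = -5*4 - 3*2 = -26
discriminant = (-1)^2 - 4*(-26) = 105
spectral radius = max |eigenvalue| = 5.6235

5.6235


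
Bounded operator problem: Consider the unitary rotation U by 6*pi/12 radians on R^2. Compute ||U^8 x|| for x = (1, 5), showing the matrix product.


U is a rotation by theta = 6*pi/12
U^8 = rotation by 8*theta = 48*pi/12 = 0*pi/12 (mod 2*pi)
cos(0*pi/12) = 1.0000, sin(0*pi/12) = 0.0000
U^8 x = (1.0000 * 1 - 0.0000 * 5, 0.0000 * 1 + 1.0000 * 5)
= (1.0000, 5.0000)
||U^8 x|| = sqrt(1.0000^2 + 5.0000^2) = sqrt(26.0000) = 5.0990

5.0990


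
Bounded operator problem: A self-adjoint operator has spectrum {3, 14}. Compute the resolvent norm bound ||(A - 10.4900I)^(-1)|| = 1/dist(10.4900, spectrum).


dist(10.4900, {3, 14}) = min(|10.4900 - 3|, |10.4900 - 14|)
= min(7.4900, 3.5100) = 3.5100
Resolvent bound = 1/3.5100 = 0.2849

0.2849


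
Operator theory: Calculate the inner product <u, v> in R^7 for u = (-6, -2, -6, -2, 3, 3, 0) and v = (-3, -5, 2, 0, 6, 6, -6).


Computing the standard inner product <u, v> = sum u_i * v_i
= -6*-3 + -2*-5 + -6*2 + -2*0 + 3*6 + 3*6 + 0*-6
= 18 + 10 + -12 + 0 + 18 + 18 + 0
= 52

52


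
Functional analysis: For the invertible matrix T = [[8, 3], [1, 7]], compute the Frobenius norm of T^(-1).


det(T) = 8*7 - 3*1 = 53
T^(-1) = (1/53) * [[7, -3], [-1, 8]] = [[0.1321, -0.0566], [-0.0189, 0.1509]]
||T^(-1)||_F^2 = 0.1321^2 + (-0.0566)^2 + (-0.0189)^2 + 0.1509^2 = 0.0438
||T^(-1)||_F = sqrt(0.0438) = 0.2093

0.2093


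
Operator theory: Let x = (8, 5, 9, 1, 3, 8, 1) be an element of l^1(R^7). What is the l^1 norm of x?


The l^1 norm equals the sum of absolute values of all components.
||x||_1 = 8 + 5 + 9 + 1 + 3 + 8 + 1
= 35

35.0000


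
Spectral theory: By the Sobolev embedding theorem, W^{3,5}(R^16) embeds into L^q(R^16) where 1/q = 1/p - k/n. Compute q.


Using the Sobolev embedding formula: 1/q = 1/p - k/n
1/q = 1/5 - 3/16 = 1/80
q = 1/(1/80) = 80

80.0000


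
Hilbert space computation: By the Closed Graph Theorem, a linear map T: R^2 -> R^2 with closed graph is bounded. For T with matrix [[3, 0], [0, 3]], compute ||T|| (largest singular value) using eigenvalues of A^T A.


A^T A = [[9, 0], [0, 9]]
trace(A^T A) = 18, det(A^T A) = 81
discriminant = 18^2 - 4*81 = 0
Largest eigenvalue of A^T A = (trace + sqrt(disc))/2 = 9.0000
||T|| = sqrt(9.0000) = 3.0000

3.0000


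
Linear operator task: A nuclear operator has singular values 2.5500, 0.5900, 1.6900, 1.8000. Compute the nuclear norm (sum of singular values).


The nuclear norm is the sum of all singular values.
||T||_1 = 2.5500 + 0.5900 + 1.6900 + 1.8000
= 6.6300

6.6300


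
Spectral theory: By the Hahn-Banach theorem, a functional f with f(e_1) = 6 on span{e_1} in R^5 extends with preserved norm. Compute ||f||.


The norm of f is given by ||f|| = sup_{||x||=1} |f(x)|.
On span{e_1}, ||e_1|| = 1, so ||f|| = |f(e_1)| / ||e_1||
= |6| / 1 = 6.0000

6.0000


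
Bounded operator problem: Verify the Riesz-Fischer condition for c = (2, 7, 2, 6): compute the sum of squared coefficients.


sum |c_n|^2 = 2^2 + 7^2 + 2^2 + 6^2
= 4 + 49 + 4 + 36
= 93

93


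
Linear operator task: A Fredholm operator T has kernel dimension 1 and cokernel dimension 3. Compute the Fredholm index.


The Fredholm index is defined as ind(T) = dim(ker T) - dim(coker T)
= 1 - 3
= -2

-2


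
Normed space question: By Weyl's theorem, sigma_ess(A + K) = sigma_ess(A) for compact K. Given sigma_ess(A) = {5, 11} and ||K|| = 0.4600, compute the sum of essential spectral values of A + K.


By Weyl's theorem, the essential spectrum is invariant under compact perturbations.
sigma_ess(A + K) = sigma_ess(A) = {5, 11}
Sum = 5 + 11 = 16

16


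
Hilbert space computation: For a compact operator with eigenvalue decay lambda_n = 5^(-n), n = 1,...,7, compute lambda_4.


The eigenvalue formula gives lambda_4 = 1/5^4
= 1/625
= 0.0016

0.0016


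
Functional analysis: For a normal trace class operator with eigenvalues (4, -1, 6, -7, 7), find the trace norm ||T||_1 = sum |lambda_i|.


For a normal operator, singular values equal |eigenvalues|.
Trace norm = sum |lambda_i| = 4 + 1 + 6 + 7 + 7
= 25

25


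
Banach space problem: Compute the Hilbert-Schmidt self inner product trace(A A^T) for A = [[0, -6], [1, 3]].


trace(A * A^T) = sum of squares of all entries
= 0^2 + (-6)^2 + 1^2 + 3^2
= 0 + 36 + 1 + 9
= 46

46


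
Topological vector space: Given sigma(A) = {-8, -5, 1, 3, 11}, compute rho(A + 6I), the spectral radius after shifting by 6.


Spectrum of A + 6I = {-2, 1, 7, 9, 17}
Spectral radius = max |lambda| over the shifted spectrum
= max(2, 1, 7, 9, 17) = 17

17


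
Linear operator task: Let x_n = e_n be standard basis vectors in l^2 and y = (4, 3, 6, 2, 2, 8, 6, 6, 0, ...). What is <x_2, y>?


x_2 = e_2 is the standard basis vector with 1 in position 2.
<x_2, y> = y_2 = 3
As n -> infinity, <x_n, y> -> 0, confirming weak convergence of (x_n) to 0.

3


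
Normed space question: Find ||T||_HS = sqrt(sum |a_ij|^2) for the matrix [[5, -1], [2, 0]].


The Hilbert-Schmidt norm is sqrt(sum of squares of all entries).
Sum of squares = 5^2 + (-1)^2 + 2^2 + 0^2
= 25 + 1 + 4 + 0 = 30
||T||_HS = sqrt(30) = 5.4772

5.4772


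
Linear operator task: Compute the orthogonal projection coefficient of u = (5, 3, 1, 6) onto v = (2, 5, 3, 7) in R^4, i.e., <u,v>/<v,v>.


Computing <u,v> = 5*2 + 3*5 + 1*3 + 6*7 = 70
Computing <v,v> = 2^2 + 5^2 + 3^2 + 7^2 = 87
Projection coefficient = 70/87 = 0.8046

0.8046


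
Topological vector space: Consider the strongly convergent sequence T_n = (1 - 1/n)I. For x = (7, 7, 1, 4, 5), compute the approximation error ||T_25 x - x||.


T_25 x - x = (1 - 1/25)x - x = -x/25
||x|| = sqrt(140) = 11.8322
||T_25 x - x|| = ||x||/25 = 11.8322/25 = 0.4733

0.4733


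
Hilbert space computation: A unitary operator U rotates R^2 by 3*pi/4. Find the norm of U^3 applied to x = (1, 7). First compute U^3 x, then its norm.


U is a rotation by theta = 3*pi/4
U^3 = rotation by 3*theta = 9*pi/4 = 1*pi/4 (mod 2*pi)
cos(1*pi/4) = 0.7071, sin(1*pi/4) = 0.7071
U^3 x = (0.7071 * 1 - 0.7071 * 7, 0.7071 * 1 + 0.7071 * 7)
= (-4.2426, 5.6569)
||U^3 x|| = sqrt((-4.2426)^2 + 5.6569^2) = sqrt(50.0000) = 7.0711

7.0711


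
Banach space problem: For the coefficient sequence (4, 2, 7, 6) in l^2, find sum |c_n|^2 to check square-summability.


sum |c_n|^2 = 4^2 + 2^2 + 7^2 + 6^2
= 16 + 4 + 49 + 36
= 105

105


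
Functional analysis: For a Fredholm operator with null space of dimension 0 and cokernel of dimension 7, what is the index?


The Fredholm index is defined as ind(T) = dim(ker T) - dim(coker T)
= 0 - 7
= -7

-7


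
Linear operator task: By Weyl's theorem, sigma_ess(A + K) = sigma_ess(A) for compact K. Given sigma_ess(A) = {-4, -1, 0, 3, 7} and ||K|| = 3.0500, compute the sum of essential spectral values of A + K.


By Weyl's theorem, the essential spectrum is invariant under compact perturbations.
sigma_ess(A + K) = sigma_ess(A) = {-4, -1, 0, 3, 7}
Sum = -4 + -1 + 0 + 3 + 7 = 5

5


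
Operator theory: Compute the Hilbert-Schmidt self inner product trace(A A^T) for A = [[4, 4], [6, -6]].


trace(A * A^T) = sum of squares of all entries
= 4^2 + 4^2 + 6^2 + (-6)^2
= 16 + 16 + 36 + 36
= 104

104


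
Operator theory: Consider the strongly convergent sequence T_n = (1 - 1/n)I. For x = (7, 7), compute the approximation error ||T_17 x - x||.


T_17 x - x = (1 - 1/17)x - x = -x/17
||x|| = sqrt(98) = 9.8995
||T_17 x - x|| = ||x||/17 = 9.8995/17 = 0.5823

0.5823


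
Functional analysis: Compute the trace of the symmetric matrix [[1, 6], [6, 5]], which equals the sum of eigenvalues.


For a self-adjoint (symmetric) matrix, the eigenvalues are real.
The sum of eigenvalues equals the trace of the matrix.
trace = 1 + 5 = 6

6


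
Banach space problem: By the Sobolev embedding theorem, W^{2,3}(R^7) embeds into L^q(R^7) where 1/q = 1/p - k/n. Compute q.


Using the Sobolev embedding formula: 1/q = 1/p - k/n
1/q = 1/3 - 2/7 = 1/21
q = 1/(1/21) = 21

21.0000


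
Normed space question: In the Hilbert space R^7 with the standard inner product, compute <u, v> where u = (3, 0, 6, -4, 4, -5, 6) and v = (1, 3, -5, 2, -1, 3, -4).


Computing the standard inner product <u, v> = sum u_i * v_i
= 3*1 + 0*3 + 6*-5 + -4*2 + 4*-1 + -5*3 + 6*-4
= 3 + 0 + -30 + -8 + -4 + -15 + -24
= -78

-78


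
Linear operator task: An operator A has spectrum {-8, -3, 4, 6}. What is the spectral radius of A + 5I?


Spectrum of A + 5I = {-3, 2, 9, 11}
Spectral radius = max |lambda| over the shifted spectrum
= max(3, 2, 9, 11) = 11

11


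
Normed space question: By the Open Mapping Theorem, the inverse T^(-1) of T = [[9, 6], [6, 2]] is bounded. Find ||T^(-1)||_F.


det(T) = 9*2 - 6*6 = -18
T^(-1) = (1/-18) * [[2, -6], [-6, 9]] = [[-0.1111, 0.3333], [0.3333, -0.5000]]
||T^(-1)||_F^2 = (-0.1111)^2 + 0.3333^2 + 0.3333^2 + (-0.5000)^2 = 0.4846
||T^(-1)||_F = sqrt(0.4846) = 0.6961

0.6961


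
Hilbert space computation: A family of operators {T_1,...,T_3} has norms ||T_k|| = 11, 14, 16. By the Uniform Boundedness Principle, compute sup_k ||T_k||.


By the Uniform Boundedness Principle, the supremum of norms is finite.
sup_k ||T_k|| = max(11, 14, 16) = 16

16


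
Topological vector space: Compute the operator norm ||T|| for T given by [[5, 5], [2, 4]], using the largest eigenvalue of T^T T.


A^T A = [[29, 33], [33, 41]]
trace(A^T A) = 70, det(A^T A) = 100
discriminant = 70^2 - 4*100 = 4500
Largest eigenvalue of A^T A = (trace + sqrt(disc))/2 = 68.5410
||T|| = sqrt(68.5410) = 8.2790

8.2790


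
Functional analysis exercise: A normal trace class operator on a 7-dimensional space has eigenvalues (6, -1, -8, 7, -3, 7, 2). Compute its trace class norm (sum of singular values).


For a normal operator, singular values equal |eigenvalues|.
Trace norm = sum |lambda_i| = 6 + 1 + 8 + 7 + 3 + 7 + 2
= 34

34


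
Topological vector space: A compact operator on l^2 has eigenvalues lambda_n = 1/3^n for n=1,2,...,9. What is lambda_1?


The eigenvalue formula gives lambda_1 = 1/3^1
= 1/3
= 0.3333

0.3333


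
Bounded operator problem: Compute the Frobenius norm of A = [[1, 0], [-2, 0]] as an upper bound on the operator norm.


||A||_F^2 = sum a_ij^2
= 1^2 + 0^2 + (-2)^2 + 0^2
= 1 + 0 + 4 + 0 = 5
||A||_F = sqrt(5) = 2.2361

2.2361


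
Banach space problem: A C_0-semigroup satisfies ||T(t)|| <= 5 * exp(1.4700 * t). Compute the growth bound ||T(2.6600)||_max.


||T(2.6600)|| <= 5 * exp(1.4700 * 2.6600)
= 5 * exp(3.9102)
= 5 * 49.9089
= 249.5447

249.5447


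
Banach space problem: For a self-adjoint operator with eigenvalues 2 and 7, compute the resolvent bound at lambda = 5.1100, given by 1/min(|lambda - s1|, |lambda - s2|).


dist(5.1100, {2, 7}) = min(|5.1100 - 2|, |5.1100 - 7|)
= min(3.1100, 1.8900) = 1.8900
Resolvent bound = 1/1.8900 = 0.5291

0.5291


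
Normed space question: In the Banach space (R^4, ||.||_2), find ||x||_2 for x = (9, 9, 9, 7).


The l^2 norm = (sum |x_i|^2)^(1/2)
Sum of 2th powers = 81 + 81 + 81 + 49 = 292
||x||_2 = (292)^(1/2) = 17.0880

17.0880


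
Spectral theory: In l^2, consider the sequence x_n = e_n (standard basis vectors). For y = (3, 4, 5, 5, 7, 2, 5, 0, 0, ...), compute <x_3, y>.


x_3 = e_3 is the standard basis vector with 1 in position 3.
<x_3, y> = y_3 = 5
As n -> infinity, <x_n, y> -> 0, confirming weak convergence of (x_n) to 0.

5


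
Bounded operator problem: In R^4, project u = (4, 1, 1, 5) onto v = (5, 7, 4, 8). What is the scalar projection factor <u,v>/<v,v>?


Computing <u,v> = 4*5 + 1*7 + 1*4 + 5*8 = 71
Computing <v,v> = 5^2 + 7^2 + 4^2 + 8^2 = 154
Projection coefficient = 71/154 = 0.4610

0.4610


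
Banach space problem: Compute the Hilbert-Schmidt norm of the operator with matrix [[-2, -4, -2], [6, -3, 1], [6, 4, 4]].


The Hilbert-Schmidt norm is sqrt(sum of squares of all entries).
Sum of squares = (-2)^2 + (-4)^2 + (-2)^2 + 6^2 + (-3)^2 + 1^2 + 6^2 + 4^2 + 4^2
= 4 + 16 + 4 + 36 + 9 + 1 + 36 + 16 + 16 = 138
||T||_HS = sqrt(138) = 11.7473

11.7473


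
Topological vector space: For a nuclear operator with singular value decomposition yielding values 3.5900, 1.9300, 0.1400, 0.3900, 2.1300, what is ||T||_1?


The nuclear norm is the sum of all singular values.
||T||_1 = 3.5900 + 1.9300 + 0.1400 + 0.3900 + 2.1300
= 8.1800

8.1800


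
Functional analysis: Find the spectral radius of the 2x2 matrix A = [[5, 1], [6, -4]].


For a 2x2 matrix, eigenvalues satisfy lambda^2 - (trace)*lambda + det = 0
trace = 5 + -4 = 1
det = 5*-4 - 1*6 = -26
discriminant = 1^2 - 4*(-26) = 105
spectral radius = max |eigenvalue| = 5.6235

5.6235


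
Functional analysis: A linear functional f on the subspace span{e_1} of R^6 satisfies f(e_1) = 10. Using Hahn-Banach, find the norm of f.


The norm of f is given by ||f|| = sup_{||x||=1} |f(x)|.
On span{e_1}, ||e_1|| = 1, so ||f|| = |f(e_1)| / ||e_1||
= |10| / 1 = 10.0000

10.0000


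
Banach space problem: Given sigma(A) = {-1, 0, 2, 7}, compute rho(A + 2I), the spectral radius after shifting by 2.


Spectrum of A + 2I = {1, 2, 4, 9}
Spectral radius = max |lambda| over the shifted spectrum
= max(1, 2, 4, 9) = 9

9


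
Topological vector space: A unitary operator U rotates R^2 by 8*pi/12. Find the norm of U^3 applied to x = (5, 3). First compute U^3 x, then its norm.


U is a rotation by theta = 8*pi/12
U^3 = rotation by 3*theta = 24*pi/12 = 0*pi/12 (mod 2*pi)
cos(0*pi/12) = 1.0000, sin(0*pi/12) = 0.0000
U^3 x = (1.0000 * 5 - 0.0000 * 3, 0.0000 * 5 + 1.0000 * 3)
= (5.0000, 3.0000)
||U^3 x|| = sqrt(5.0000^2 + 3.0000^2) = sqrt(34.0000) = 5.8310

5.8310


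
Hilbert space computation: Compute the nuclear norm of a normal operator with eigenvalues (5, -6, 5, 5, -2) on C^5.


For a normal operator, singular values equal |eigenvalues|.
Trace norm = sum |lambda_i| = 5 + 6 + 5 + 5 + 2
= 23

23


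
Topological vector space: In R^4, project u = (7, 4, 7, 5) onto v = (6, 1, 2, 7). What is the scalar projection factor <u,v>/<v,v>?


Computing <u,v> = 7*6 + 4*1 + 7*2 + 5*7 = 95
Computing <v,v> = 6^2 + 1^2 + 2^2 + 7^2 = 90
Projection coefficient = 95/90 = 1.0556

1.0556


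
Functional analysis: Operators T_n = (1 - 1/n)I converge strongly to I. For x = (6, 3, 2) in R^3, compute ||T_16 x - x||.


T_16 x - x = (1 - 1/16)x - x = -x/16
||x|| = sqrt(49) = 7.0000
||T_16 x - x|| = ||x||/16 = 7.0000/16 = 0.4375

0.4375


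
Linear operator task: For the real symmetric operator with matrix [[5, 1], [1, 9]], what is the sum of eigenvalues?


For a self-adjoint (symmetric) matrix, the eigenvalues are real.
The sum of eigenvalues equals the trace of the matrix.
trace = 5 + 9 = 14

14


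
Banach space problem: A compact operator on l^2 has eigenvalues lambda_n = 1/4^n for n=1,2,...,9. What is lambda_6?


The eigenvalue formula gives lambda_6 = 1/4^6
= 1/4096
= 2.4414e-04

2.4414e-04


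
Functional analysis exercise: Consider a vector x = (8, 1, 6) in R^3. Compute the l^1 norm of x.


The l^1 norm equals the sum of absolute values of all components.
||x||_1 = 8 + 1 + 6
= 15

15.0000


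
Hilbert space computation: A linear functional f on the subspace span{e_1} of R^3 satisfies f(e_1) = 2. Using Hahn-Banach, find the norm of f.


The norm of f is given by ||f|| = sup_{||x||=1} |f(x)|.
On span{e_1}, ||e_1|| = 1, so ||f|| = |f(e_1)| / ||e_1||
= |2| / 1 = 2.0000

2.0000


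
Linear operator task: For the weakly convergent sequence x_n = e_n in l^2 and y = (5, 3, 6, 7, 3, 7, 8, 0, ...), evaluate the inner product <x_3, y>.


x_3 = e_3 is the standard basis vector with 1 in position 3.
<x_3, y> = y_3 = 6
As n -> infinity, <x_n, y> -> 0, confirming weak convergence of (x_n) to 0.

6


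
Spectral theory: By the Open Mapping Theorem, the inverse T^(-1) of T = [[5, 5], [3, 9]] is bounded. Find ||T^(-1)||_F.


det(T) = 5*9 - 5*3 = 30
T^(-1) = (1/30) * [[9, -5], [-3, 5]] = [[0.3000, -0.1667], [-0.1000, 0.1667]]
||T^(-1)||_F^2 = 0.3000^2 + (-0.1667)^2 + (-0.1000)^2 + 0.1667^2 = 0.1556
||T^(-1)||_F = sqrt(0.1556) = 0.3944

0.3944


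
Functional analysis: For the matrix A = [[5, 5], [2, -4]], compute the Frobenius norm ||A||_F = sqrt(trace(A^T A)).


||A||_F^2 = sum a_ij^2
= 5^2 + 5^2 + 2^2 + (-4)^2
= 25 + 25 + 4 + 16 = 70
||A||_F = sqrt(70) = 8.3666

8.3666


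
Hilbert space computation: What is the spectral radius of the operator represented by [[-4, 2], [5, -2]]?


For a 2x2 matrix, eigenvalues satisfy lambda^2 - (trace)*lambda + det = 0
trace = -4 + -2 = -6
det = -4*-2 - 2*5 = -2
discriminant = (-6)^2 - 4*(-2) = 44
spectral radius = max |eigenvalue| = 6.3166

6.3166


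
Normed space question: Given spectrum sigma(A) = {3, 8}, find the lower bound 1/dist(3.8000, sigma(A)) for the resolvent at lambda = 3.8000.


dist(3.8000, {3, 8}) = min(|3.8000 - 3|, |3.8000 - 8|)
= min(0.8000, 4.2000) = 0.8000
Resolvent bound = 1/0.8000 = 1.2500

1.2500


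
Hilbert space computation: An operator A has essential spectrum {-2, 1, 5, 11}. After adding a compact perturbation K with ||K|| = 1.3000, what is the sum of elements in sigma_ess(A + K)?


By Weyl's theorem, the essential spectrum is invariant under compact perturbations.
sigma_ess(A + K) = sigma_ess(A) = {-2, 1, 5, 11}
Sum = -2 + 1 + 5 + 11 = 15

15


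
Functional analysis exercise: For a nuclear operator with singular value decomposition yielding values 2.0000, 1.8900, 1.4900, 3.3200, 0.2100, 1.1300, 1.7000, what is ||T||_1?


The nuclear norm is the sum of all singular values.
||T||_1 = 2.0000 + 1.8900 + 1.4900 + 3.3200 + 0.2100 + 1.1300 + 1.7000
= 11.7400

11.7400


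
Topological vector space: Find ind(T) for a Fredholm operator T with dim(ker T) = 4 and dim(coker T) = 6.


The Fredholm index is defined as ind(T) = dim(ker T) - dim(coker T)
= 4 - 6
= -2

-2


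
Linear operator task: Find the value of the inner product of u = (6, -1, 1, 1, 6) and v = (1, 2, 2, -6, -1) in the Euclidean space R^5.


Computing the standard inner product <u, v> = sum u_i * v_i
= 6*1 + -1*2 + 1*2 + 1*-6 + 6*-1
= 6 + -2 + 2 + -6 + -6
= -6

-6


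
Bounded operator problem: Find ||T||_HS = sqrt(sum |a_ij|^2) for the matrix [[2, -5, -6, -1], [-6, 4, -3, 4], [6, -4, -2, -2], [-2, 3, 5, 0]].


The Hilbert-Schmidt norm is sqrt(sum of squares of all entries).
Sum of squares = 2^2 + (-5)^2 + (-6)^2 + (-1)^2 + (-6)^2 + 4^2 + (-3)^2 + 4^2 + 6^2 + (-4)^2 + (-2)^2 + (-2)^2 + (-2)^2 + 3^2 + 5^2 + 0^2
= 4 + 25 + 36 + 1 + 36 + 16 + 9 + 16 + 36 + 16 + 4 + 4 + 4 + 9 + 25 + 0 = 241
||T||_HS = sqrt(241) = 15.5242

15.5242


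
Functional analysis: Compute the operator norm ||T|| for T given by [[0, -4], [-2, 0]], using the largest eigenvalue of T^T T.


A^T A = [[4, 0], [0, 16]]
trace(A^T A) = 20, det(A^T A) = 64
discriminant = 20^2 - 4*64 = 144
Largest eigenvalue of A^T A = (trace + sqrt(disc))/2 = 16.0000
||T|| = sqrt(16.0000) = 4.0000

4.0000


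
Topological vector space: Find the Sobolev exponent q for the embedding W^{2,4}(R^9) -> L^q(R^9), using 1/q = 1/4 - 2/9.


Using the Sobolev embedding formula: 1/q = 1/p - k/n
1/q = 1/4 - 2/9 = 1/36
q = 1/(1/36) = 36

36.0000


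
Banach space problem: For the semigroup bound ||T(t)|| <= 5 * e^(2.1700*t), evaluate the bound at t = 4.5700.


||T(4.5700)|| <= 5 * exp(2.1700 * 4.5700)
= 5 * exp(9.9169)
= 5 * 20270.0560
= 101350.2798

101350.2798


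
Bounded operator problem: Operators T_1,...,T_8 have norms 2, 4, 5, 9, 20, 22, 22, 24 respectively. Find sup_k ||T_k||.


By the Uniform Boundedness Principle, the supremum of norms is finite.
sup_k ||T_k|| = max(2, 4, 5, 9, 20, 22, 22, 24) = 24

24


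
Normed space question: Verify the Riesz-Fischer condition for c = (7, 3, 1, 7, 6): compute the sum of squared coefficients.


sum |c_n|^2 = 7^2 + 3^2 + 1^2 + 7^2 + 6^2
= 49 + 9 + 1 + 49 + 36
= 144

144


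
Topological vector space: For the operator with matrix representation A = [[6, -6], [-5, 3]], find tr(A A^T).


trace(A * A^T) = sum of squares of all entries
= 6^2 + (-6)^2 + (-5)^2 + 3^2
= 36 + 36 + 25 + 9
= 106

106


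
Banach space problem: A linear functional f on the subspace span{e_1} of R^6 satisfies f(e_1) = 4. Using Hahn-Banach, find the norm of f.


The norm of f is given by ||f|| = sup_{||x||=1} |f(x)|.
On span{e_1}, ||e_1|| = 1, so ||f|| = |f(e_1)| / ||e_1||
= |4| / 1 = 4.0000

4.0000


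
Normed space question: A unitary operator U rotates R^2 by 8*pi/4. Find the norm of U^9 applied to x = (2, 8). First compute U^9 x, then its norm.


U is a rotation by theta = 8*pi/4
U^9 = rotation by 9*theta = 72*pi/4 = 0*pi/4 (mod 2*pi)
cos(0*pi/4) = 1.0000, sin(0*pi/4) = 0.0000
U^9 x = (1.0000 * 2 - 0.0000 * 8, 0.0000 * 2 + 1.0000 * 8)
= (2.0000, 8.0000)
||U^9 x|| = sqrt(2.0000^2 + 8.0000^2) = sqrt(68.0000) = 8.2462

8.2462


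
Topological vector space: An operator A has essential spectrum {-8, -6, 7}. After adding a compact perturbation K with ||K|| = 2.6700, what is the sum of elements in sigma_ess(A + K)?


By Weyl's theorem, the essential spectrum is invariant under compact perturbations.
sigma_ess(A + K) = sigma_ess(A) = {-8, -6, 7}
Sum = -8 + -6 + 7 = -7

-7


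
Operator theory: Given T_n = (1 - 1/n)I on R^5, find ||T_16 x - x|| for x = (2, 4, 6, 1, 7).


T_16 x - x = (1 - 1/16)x - x = -x/16
||x|| = sqrt(106) = 10.2956
||T_16 x - x|| = ||x||/16 = 10.2956/16 = 0.6435

0.6435


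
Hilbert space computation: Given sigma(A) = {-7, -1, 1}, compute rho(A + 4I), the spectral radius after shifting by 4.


Spectrum of A + 4I = {-3, 3, 5}
Spectral radius = max |lambda| over the shifted spectrum
= max(3, 3, 5) = 5

5


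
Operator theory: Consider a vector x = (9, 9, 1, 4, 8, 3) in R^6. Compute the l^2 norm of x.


The l^2 norm = (sum |x_i|^2)^(1/2)
Sum of 2th powers = 81 + 81 + 1 + 16 + 64 + 9 = 252
||x||_2 = (252)^(1/2) = 15.8745

15.8745


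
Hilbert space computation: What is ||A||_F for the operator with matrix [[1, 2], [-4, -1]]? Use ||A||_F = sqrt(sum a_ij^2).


||A||_F^2 = sum a_ij^2
= 1^2 + 2^2 + (-4)^2 + (-1)^2
= 1 + 4 + 16 + 1 = 22
||A||_F = sqrt(22) = 4.6904

4.6904


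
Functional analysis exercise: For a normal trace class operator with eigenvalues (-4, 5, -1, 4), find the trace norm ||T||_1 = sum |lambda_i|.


For a normal operator, singular values equal |eigenvalues|.
Trace norm = sum |lambda_i| = 4 + 5 + 1 + 4
= 14

14


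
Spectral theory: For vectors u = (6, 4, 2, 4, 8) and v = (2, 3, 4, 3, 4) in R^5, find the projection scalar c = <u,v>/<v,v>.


Computing <u,v> = 6*2 + 4*3 + 2*4 + 4*3 + 8*4 = 76
Computing <v,v> = 2^2 + 3^2 + 4^2 + 3^2 + 4^2 = 54
Projection coefficient = 76/54 = 1.4074

1.4074


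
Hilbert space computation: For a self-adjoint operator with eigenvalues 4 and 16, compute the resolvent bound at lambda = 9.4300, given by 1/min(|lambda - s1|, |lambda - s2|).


dist(9.4300, {4, 16}) = min(|9.4300 - 4|, |9.4300 - 16|)
= min(5.4300, 6.5700) = 5.4300
Resolvent bound = 1/5.4300 = 0.1842

0.1842


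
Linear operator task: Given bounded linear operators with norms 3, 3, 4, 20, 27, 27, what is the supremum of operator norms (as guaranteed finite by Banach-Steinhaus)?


By the Uniform Boundedness Principle, the supremum of norms is finite.
sup_k ||T_k|| = max(3, 3, 4, 20, 27, 27) = 27

27


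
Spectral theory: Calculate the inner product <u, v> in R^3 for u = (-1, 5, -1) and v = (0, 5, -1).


Computing the standard inner product <u, v> = sum u_i * v_i
= -1*0 + 5*5 + -1*-1
= 0 + 25 + 1
= 26

26


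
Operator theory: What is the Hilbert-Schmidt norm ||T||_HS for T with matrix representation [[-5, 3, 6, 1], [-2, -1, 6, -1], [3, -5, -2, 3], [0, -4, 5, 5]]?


The Hilbert-Schmidt norm is sqrt(sum of squares of all entries).
Sum of squares = (-5)^2 + 3^2 + 6^2 + 1^2 + (-2)^2 + (-1)^2 + 6^2 + (-1)^2 + 3^2 + (-5)^2 + (-2)^2 + 3^2 + 0^2 + (-4)^2 + 5^2 + 5^2
= 25 + 9 + 36 + 1 + 4 + 1 + 36 + 1 + 9 + 25 + 4 + 9 + 0 + 16 + 25 + 25 = 226
||T||_HS = sqrt(226) = 15.0333

15.0333


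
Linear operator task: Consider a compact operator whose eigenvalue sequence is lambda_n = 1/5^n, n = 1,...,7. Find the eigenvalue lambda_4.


The eigenvalue formula gives lambda_4 = 1/5^4
= 1/625
= 0.0016

0.0016


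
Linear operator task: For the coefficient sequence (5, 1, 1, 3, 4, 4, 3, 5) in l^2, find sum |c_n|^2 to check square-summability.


sum |c_n|^2 = 5^2 + 1^2 + 1^2 + 3^2 + 4^2 + 4^2 + 3^2 + 5^2
= 25 + 1 + 1 + 9 + 16 + 16 + 9 + 25
= 102

102


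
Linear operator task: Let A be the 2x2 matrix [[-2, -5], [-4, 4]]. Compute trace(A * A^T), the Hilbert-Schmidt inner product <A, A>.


trace(A * A^T) = sum of squares of all entries
= (-2)^2 + (-5)^2 + (-4)^2 + 4^2
= 4 + 25 + 16 + 16
= 61

61


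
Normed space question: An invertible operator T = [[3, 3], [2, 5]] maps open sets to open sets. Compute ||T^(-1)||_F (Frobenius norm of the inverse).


det(T) = 3*5 - 3*2 = 9
T^(-1) = (1/9) * [[5, -3], [-2, 3]] = [[0.5556, -0.3333], [-0.2222, 0.3333]]
||T^(-1)||_F^2 = 0.5556^2 + (-0.3333)^2 + (-0.2222)^2 + 0.3333^2 = 0.5802
||T^(-1)||_F = sqrt(0.5802) = 0.7617

0.7617


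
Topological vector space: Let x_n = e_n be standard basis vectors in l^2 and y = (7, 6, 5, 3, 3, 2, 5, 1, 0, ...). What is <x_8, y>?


x_8 = e_8 is the standard basis vector with 1 in position 8.
<x_8, y> = y_8 = 1
As n -> infinity, <x_n, y> -> 0, confirming weak convergence of (x_n) to 0.

1


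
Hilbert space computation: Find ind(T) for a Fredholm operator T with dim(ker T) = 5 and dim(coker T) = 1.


The Fredholm index is defined as ind(T) = dim(ker T) - dim(coker T)
= 5 - 1
= 4

4


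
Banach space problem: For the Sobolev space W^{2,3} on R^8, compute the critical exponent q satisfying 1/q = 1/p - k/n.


Using the Sobolev embedding formula: 1/q = 1/p - k/n
1/q = 1/3 - 2/8 = 1/12
q = 1/(1/12) = 12

12.0000


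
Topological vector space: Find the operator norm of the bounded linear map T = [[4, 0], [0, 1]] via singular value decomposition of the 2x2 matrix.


A^T A = [[16, 0], [0, 1]]
trace(A^T A) = 17, det(A^T A) = 16
discriminant = 17^2 - 4*16 = 225
Largest eigenvalue of A^T A = (trace + sqrt(disc))/2 = 16.0000
||T|| = sqrt(16.0000) = 4.0000

4.0000


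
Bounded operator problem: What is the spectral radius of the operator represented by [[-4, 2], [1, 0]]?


For a 2x2 matrix, eigenvalues satisfy lambda^2 - (trace)*lambda + det = 0
trace = -4 + 0 = -4
det = -4*0 - 2*1 = -2
discriminant = (-4)^2 - 4*(-2) = 24
spectral radius = max |eigenvalue| = 4.4495

4.4495


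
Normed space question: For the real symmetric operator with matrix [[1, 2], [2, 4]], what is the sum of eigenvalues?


For a self-adjoint (symmetric) matrix, the eigenvalues are real.
The sum of eigenvalues equals the trace of the matrix.
trace = 1 + 4 = 5

5


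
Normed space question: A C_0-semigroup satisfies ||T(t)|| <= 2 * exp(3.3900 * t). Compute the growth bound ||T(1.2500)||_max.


||T(1.2500)|| <= 2 * exp(3.3900 * 1.2500)
= 2 * exp(4.2375)
= 2 * 69.2345
= 138.4691

138.4691


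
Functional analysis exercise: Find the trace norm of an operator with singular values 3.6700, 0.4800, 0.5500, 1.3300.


The nuclear norm is the sum of all singular values.
||T||_1 = 3.6700 + 0.4800 + 0.5500 + 1.3300
= 6.0300

6.0300


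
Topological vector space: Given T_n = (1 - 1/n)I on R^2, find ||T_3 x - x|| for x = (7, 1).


T_3 x - x = (1 - 1/3)x - x = -x/3
||x|| = sqrt(50) = 7.0711
||T_3 x - x|| = ||x||/3 = 7.0711/3 = 2.3570

2.3570


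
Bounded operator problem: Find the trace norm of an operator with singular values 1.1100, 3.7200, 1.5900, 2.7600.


The nuclear norm is the sum of all singular values.
||T||_1 = 1.1100 + 3.7200 + 1.5900 + 2.7600
= 9.1800

9.1800


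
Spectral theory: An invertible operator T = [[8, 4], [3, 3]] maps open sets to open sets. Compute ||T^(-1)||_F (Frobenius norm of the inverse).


det(T) = 8*3 - 4*3 = 12
T^(-1) = (1/12) * [[3, -4], [-3, 8]] = [[0.2500, -0.3333], [-0.2500, 0.6667]]
||T^(-1)||_F^2 = 0.2500^2 + (-0.3333)^2 + (-0.2500)^2 + 0.6667^2 = 0.6806
||T^(-1)||_F = sqrt(0.6806) = 0.8250

0.8250


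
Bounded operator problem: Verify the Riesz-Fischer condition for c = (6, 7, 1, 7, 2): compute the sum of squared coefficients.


sum |c_n|^2 = 6^2 + 7^2 + 1^2 + 7^2 + 2^2
= 36 + 49 + 1 + 49 + 4
= 139

139


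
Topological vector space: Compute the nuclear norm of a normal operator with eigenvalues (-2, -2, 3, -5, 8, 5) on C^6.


For a normal operator, singular values equal |eigenvalues|.
Trace norm = sum |lambda_i| = 2 + 2 + 3 + 5 + 8 + 5
= 25

25


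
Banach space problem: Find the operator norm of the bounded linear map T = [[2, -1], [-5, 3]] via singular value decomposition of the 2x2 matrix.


A^T A = [[29, -17], [-17, 10]]
trace(A^T A) = 39, det(A^T A) = 1
discriminant = 39^2 - 4*1 = 1517
Largest eigenvalue of A^T A = (trace + sqrt(disc))/2 = 38.9743
||T|| = sqrt(38.9743) = 6.2429

6.2429


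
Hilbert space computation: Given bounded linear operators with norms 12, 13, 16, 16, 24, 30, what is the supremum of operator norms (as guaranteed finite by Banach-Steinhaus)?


By the Uniform Boundedness Principle, the supremum of norms is finite.
sup_k ||T_k|| = max(12, 13, 16, 16, 24, 30) = 30

30


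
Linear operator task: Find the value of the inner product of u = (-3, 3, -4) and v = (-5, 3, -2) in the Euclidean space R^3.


Computing the standard inner product <u, v> = sum u_i * v_i
= -3*-5 + 3*3 + -4*-2
= 15 + 9 + 8
= 32

32


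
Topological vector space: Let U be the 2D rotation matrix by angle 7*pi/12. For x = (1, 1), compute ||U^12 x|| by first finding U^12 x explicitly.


U is a rotation by theta = 7*pi/12
U^12 = rotation by 12*theta = 84*pi/12 = 12*pi/12 (mod 2*pi)
cos(12*pi/12) = -1.0000, sin(12*pi/12) = 0.0000
U^12 x = (-1.0000 * 1 - 0.0000 * 1, 0.0000 * 1 + -1.0000 * 1)
= (-1.0000, -1.0000)
||U^12 x|| = sqrt((-1.0000)^2 + (-1.0000)^2) = sqrt(2.0000) = 1.4142

1.4142


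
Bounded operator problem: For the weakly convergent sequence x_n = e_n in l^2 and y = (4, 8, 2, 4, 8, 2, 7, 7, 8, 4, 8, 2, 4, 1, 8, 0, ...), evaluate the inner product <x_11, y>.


x_11 = e_11 is the standard basis vector with 1 in position 11.
<x_11, y> = y_11 = 8
As n -> infinity, <x_n, y> -> 0, confirming weak convergence of (x_n) to 0.

8


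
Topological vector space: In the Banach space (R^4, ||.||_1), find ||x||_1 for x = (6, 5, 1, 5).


The l^1 norm equals the sum of absolute values of all components.
||x||_1 = 6 + 5 + 1 + 5
= 17

17.0000


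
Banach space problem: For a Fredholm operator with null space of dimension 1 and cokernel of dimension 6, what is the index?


The Fredholm index is defined as ind(T) = dim(ker T) - dim(coker T)
= 1 - 6
= -5

-5


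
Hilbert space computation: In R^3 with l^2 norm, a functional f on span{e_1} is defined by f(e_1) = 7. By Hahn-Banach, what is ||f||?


The norm of f is given by ||f|| = sup_{||x||=1} |f(x)|.
On span{e_1}, ||e_1|| = 1, so ||f|| = |f(e_1)| / ||e_1||
= |7| / 1 = 7.0000

7.0000


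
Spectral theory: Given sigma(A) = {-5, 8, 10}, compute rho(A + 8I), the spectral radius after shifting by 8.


Spectrum of A + 8I = {3, 16, 18}
Spectral radius = max |lambda| over the shifted spectrum
= max(3, 16, 18) = 18

18


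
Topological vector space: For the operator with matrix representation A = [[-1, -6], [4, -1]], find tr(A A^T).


trace(A * A^T) = sum of squares of all entries
= (-1)^2 + (-6)^2 + 4^2 + (-1)^2
= 1 + 36 + 16 + 1
= 54

54


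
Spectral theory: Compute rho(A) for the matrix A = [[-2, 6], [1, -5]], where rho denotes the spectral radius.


For a 2x2 matrix, eigenvalues satisfy lambda^2 - (trace)*lambda + det = 0
trace = -2 + -5 = -7
det = -2*-5 - 6*1 = 4
discriminant = (-7)^2 - 4*(4) = 33
spectral radius = max |eigenvalue| = 6.3723

6.3723


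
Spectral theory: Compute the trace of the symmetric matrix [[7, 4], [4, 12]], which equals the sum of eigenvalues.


For a self-adjoint (symmetric) matrix, the eigenvalues are real.
The sum of eigenvalues equals the trace of the matrix.
trace = 7 + 12 = 19

19


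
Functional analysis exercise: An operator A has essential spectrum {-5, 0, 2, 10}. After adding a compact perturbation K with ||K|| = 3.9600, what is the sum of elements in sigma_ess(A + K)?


By Weyl's theorem, the essential spectrum is invariant under compact perturbations.
sigma_ess(A + K) = sigma_ess(A) = {-5, 0, 2, 10}
Sum = -5 + 0 + 2 + 10 = 7

7


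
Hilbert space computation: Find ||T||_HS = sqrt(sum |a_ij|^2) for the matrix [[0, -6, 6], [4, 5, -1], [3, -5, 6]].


The Hilbert-Schmidt norm is sqrt(sum of squares of all entries).
Sum of squares = 0^2 + (-6)^2 + 6^2 + 4^2 + 5^2 + (-1)^2 + 3^2 + (-5)^2 + 6^2
= 0 + 36 + 36 + 16 + 25 + 1 + 9 + 25 + 36 = 184
||T||_HS = sqrt(184) = 13.5647

13.5647


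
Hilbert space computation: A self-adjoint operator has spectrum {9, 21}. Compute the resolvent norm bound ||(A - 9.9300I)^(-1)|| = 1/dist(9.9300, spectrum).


dist(9.9300, {9, 21}) = min(|9.9300 - 9|, |9.9300 - 21|)
= min(0.9300, 11.0700) = 0.9300
Resolvent bound = 1/0.9300 = 1.0753

1.0753


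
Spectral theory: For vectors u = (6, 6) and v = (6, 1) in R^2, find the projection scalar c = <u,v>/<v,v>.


Computing <u,v> = 6*6 + 6*1 = 42
Computing <v,v> = 6^2 + 1^2 = 37
Projection coefficient = 42/37 = 1.1351

1.1351


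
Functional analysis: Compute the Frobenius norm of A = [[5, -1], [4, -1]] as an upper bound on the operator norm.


||A||_F^2 = sum a_ij^2
= 5^2 + (-1)^2 + 4^2 + (-1)^2
= 25 + 1 + 16 + 1 = 43
||A||_F = sqrt(43) = 6.5574

6.5574


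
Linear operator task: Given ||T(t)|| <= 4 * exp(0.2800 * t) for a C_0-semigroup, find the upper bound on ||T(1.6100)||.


||T(1.6100)|| <= 4 * exp(0.2800 * 1.6100)
= 4 * exp(0.4508)
= 4 * 1.5696
= 6.2783

6.2783


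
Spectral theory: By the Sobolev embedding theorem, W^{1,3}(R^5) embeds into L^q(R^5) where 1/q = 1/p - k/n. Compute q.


Using the Sobolev embedding formula: 1/q = 1/p - k/n
1/q = 1/3 - 1/5 = 2/15
q = 1/(2/15) = 15/2 = 7.5000

7.5000


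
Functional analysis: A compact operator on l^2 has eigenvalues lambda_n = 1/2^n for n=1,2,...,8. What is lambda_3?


The eigenvalue formula gives lambda_3 = 1/2^3
= 1/8
= 0.1250

0.1250


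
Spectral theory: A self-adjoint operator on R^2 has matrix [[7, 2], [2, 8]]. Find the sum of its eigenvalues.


For a self-adjoint (symmetric) matrix, the eigenvalues are real.
The sum of eigenvalues equals the trace of the matrix.
trace = 7 + 8 = 15

15


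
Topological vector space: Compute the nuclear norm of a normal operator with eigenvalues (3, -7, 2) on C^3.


For a normal operator, singular values equal |eigenvalues|.
Trace norm = sum |lambda_i| = 3 + 7 + 2
= 12

12


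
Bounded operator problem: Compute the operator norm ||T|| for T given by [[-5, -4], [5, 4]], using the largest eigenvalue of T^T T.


A^T A = [[50, 40], [40, 32]]
trace(A^T A) = 82, det(A^T A) = 0
discriminant = 82^2 - 4*0 = 6724
Largest eigenvalue of A^T A = (trace + sqrt(disc))/2 = 82.0000
||T|| = sqrt(82.0000) = 9.0554

9.0554


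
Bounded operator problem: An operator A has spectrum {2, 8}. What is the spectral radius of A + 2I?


Spectrum of A + 2I = {4, 10}
Spectral radius = max |lambda| over the shifted spectrum
= max(4, 10) = 10

10


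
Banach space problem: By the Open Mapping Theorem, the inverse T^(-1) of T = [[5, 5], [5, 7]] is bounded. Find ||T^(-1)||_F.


det(T) = 5*7 - 5*5 = 10
T^(-1) = (1/10) * [[7, -5], [-5, 5]] = [[0.7000, -0.5000], [-0.5000, 0.5000]]
||T^(-1)||_F^2 = 0.7000^2 + (-0.5000)^2 + (-0.5000)^2 + 0.5000^2 = 1.2400
||T^(-1)||_F = sqrt(1.2400) = 1.1136

1.1136


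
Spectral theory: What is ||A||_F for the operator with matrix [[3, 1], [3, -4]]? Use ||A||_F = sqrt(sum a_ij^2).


||A||_F^2 = sum a_ij^2
= 3^2 + 1^2 + 3^2 + (-4)^2
= 9 + 1 + 9 + 16 = 35
||A||_F = sqrt(35) = 5.9161

5.9161
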